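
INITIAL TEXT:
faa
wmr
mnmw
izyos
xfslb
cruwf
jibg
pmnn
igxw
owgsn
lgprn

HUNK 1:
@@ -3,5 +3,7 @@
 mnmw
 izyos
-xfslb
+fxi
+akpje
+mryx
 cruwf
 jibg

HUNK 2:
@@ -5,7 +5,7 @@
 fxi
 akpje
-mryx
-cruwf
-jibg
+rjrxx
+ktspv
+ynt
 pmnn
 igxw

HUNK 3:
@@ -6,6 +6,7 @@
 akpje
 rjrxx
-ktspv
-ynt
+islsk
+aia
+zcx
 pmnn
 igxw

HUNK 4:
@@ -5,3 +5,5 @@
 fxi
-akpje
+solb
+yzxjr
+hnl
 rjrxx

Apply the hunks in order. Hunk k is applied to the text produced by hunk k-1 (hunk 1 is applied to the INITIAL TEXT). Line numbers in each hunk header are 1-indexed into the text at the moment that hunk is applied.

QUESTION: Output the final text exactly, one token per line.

Hunk 1: at line 3 remove [xfslb] add [fxi,akpje,mryx] -> 13 lines: faa wmr mnmw izyos fxi akpje mryx cruwf jibg pmnn igxw owgsn lgprn
Hunk 2: at line 5 remove [mryx,cruwf,jibg] add [rjrxx,ktspv,ynt] -> 13 lines: faa wmr mnmw izyos fxi akpje rjrxx ktspv ynt pmnn igxw owgsn lgprn
Hunk 3: at line 6 remove [ktspv,ynt] add [islsk,aia,zcx] -> 14 lines: faa wmr mnmw izyos fxi akpje rjrxx islsk aia zcx pmnn igxw owgsn lgprn
Hunk 4: at line 5 remove [akpje] add [solb,yzxjr,hnl] -> 16 lines: faa wmr mnmw izyos fxi solb yzxjr hnl rjrxx islsk aia zcx pmnn igxw owgsn lgprn

Answer: faa
wmr
mnmw
izyos
fxi
solb
yzxjr
hnl
rjrxx
islsk
aia
zcx
pmnn
igxw
owgsn
lgprn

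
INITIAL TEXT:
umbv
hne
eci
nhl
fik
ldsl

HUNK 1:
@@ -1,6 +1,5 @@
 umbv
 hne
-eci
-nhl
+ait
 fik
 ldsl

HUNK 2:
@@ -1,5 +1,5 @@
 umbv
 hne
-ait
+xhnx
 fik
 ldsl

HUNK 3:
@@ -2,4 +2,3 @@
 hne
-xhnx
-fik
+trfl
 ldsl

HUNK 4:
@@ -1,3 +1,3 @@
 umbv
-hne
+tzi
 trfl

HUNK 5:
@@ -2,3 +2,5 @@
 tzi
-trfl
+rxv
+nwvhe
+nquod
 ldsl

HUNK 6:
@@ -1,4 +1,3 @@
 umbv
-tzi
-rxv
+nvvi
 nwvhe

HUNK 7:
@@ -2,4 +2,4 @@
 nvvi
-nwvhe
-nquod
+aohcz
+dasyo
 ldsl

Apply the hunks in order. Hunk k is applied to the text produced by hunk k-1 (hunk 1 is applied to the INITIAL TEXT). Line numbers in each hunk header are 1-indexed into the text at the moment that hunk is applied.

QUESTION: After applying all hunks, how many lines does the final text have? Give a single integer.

Hunk 1: at line 1 remove [eci,nhl] add [ait] -> 5 lines: umbv hne ait fik ldsl
Hunk 2: at line 1 remove [ait] add [xhnx] -> 5 lines: umbv hne xhnx fik ldsl
Hunk 3: at line 2 remove [xhnx,fik] add [trfl] -> 4 lines: umbv hne trfl ldsl
Hunk 4: at line 1 remove [hne] add [tzi] -> 4 lines: umbv tzi trfl ldsl
Hunk 5: at line 2 remove [trfl] add [rxv,nwvhe,nquod] -> 6 lines: umbv tzi rxv nwvhe nquod ldsl
Hunk 6: at line 1 remove [tzi,rxv] add [nvvi] -> 5 lines: umbv nvvi nwvhe nquod ldsl
Hunk 7: at line 2 remove [nwvhe,nquod] add [aohcz,dasyo] -> 5 lines: umbv nvvi aohcz dasyo ldsl
Final line count: 5

Answer: 5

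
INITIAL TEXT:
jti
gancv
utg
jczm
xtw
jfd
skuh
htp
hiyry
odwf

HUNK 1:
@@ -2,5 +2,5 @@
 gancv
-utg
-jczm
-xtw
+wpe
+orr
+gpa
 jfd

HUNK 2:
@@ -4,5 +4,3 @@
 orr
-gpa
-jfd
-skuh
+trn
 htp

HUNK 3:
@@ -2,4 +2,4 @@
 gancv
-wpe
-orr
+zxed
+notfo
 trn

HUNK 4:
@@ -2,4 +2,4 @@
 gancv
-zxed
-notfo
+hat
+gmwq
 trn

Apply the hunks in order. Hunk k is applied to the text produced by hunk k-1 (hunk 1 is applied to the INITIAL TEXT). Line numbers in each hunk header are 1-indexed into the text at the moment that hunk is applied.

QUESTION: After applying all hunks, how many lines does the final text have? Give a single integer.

Hunk 1: at line 2 remove [utg,jczm,xtw] add [wpe,orr,gpa] -> 10 lines: jti gancv wpe orr gpa jfd skuh htp hiyry odwf
Hunk 2: at line 4 remove [gpa,jfd,skuh] add [trn] -> 8 lines: jti gancv wpe orr trn htp hiyry odwf
Hunk 3: at line 2 remove [wpe,orr] add [zxed,notfo] -> 8 lines: jti gancv zxed notfo trn htp hiyry odwf
Hunk 4: at line 2 remove [zxed,notfo] add [hat,gmwq] -> 8 lines: jti gancv hat gmwq trn htp hiyry odwf
Final line count: 8

Answer: 8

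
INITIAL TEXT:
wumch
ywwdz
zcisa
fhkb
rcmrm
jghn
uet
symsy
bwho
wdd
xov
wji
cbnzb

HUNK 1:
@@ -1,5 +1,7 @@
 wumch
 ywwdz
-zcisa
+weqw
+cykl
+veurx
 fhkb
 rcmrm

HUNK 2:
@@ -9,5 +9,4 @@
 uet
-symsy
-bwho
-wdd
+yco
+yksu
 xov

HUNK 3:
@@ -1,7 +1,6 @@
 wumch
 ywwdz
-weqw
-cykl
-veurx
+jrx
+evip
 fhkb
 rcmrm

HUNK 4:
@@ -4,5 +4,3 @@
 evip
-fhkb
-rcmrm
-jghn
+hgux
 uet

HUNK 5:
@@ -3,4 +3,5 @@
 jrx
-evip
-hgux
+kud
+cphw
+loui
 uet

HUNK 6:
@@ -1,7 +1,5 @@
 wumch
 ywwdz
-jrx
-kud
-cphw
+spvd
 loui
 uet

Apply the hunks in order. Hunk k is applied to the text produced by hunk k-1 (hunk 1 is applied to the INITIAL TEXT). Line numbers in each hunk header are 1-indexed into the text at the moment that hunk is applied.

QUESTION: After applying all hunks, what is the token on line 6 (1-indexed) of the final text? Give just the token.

Answer: yco

Derivation:
Hunk 1: at line 1 remove [zcisa] add [weqw,cykl,veurx] -> 15 lines: wumch ywwdz weqw cykl veurx fhkb rcmrm jghn uet symsy bwho wdd xov wji cbnzb
Hunk 2: at line 9 remove [symsy,bwho,wdd] add [yco,yksu] -> 14 lines: wumch ywwdz weqw cykl veurx fhkb rcmrm jghn uet yco yksu xov wji cbnzb
Hunk 3: at line 1 remove [weqw,cykl,veurx] add [jrx,evip] -> 13 lines: wumch ywwdz jrx evip fhkb rcmrm jghn uet yco yksu xov wji cbnzb
Hunk 4: at line 4 remove [fhkb,rcmrm,jghn] add [hgux] -> 11 lines: wumch ywwdz jrx evip hgux uet yco yksu xov wji cbnzb
Hunk 5: at line 3 remove [evip,hgux] add [kud,cphw,loui] -> 12 lines: wumch ywwdz jrx kud cphw loui uet yco yksu xov wji cbnzb
Hunk 6: at line 1 remove [jrx,kud,cphw] add [spvd] -> 10 lines: wumch ywwdz spvd loui uet yco yksu xov wji cbnzb
Final line 6: yco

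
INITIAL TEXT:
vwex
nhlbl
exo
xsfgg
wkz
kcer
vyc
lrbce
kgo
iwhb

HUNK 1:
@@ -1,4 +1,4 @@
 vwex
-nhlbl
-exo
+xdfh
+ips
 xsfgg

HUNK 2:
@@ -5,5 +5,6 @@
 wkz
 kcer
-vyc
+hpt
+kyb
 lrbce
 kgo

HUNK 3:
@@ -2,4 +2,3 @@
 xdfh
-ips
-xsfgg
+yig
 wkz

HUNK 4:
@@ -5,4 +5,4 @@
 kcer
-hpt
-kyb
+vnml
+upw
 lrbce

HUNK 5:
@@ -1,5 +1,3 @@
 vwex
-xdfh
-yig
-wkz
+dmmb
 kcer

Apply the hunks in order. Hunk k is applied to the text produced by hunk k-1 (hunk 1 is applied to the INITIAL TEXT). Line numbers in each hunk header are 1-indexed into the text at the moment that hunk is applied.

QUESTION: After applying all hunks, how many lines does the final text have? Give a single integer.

Hunk 1: at line 1 remove [nhlbl,exo] add [xdfh,ips] -> 10 lines: vwex xdfh ips xsfgg wkz kcer vyc lrbce kgo iwhb
Hunk 2: at line 5 remove [vyc] add [hpt,kyb] -> 11 lines: vwex xdfh ips xsfgg wkz kcer hpt kyb lrbce kgo iwhb
Hunk 3: at line 2 remove [ips,xsfgg] add [yig] -> 10 lines: vwex xdfh yig wkz kcer hpt kyb lrbce kgo iwhb
Hunk 4: at line 5 remove [hpt,kyb] add [vnml,upw] -> 10 lines: vwex xdfh yig wkz kcer vnml upw lrbce kgo iwhb
Hunk 5: at line 1 remove [xdfh,yig,wkz] add [dmmb] -> 8 lines: vwex dmmb kcer vnml upw lrbce kgo iwhb
Final line count: 8

Answer: 8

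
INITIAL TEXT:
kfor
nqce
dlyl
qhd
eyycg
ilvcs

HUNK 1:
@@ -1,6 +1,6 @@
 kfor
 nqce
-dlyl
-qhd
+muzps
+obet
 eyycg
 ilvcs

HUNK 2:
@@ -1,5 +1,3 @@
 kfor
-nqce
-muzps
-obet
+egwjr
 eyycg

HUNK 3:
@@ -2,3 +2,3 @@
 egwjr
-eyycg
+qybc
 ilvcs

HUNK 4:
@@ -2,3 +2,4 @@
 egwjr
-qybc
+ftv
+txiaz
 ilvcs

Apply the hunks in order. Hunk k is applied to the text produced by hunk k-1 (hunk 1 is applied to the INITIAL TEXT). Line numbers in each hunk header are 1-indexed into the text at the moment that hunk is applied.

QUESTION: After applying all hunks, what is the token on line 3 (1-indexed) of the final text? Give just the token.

Answer: ftv

Derivation:
Hunk 1: at line 1 remove [dlyl,qhd] add [muzps,obet] -> 6 lines: kfor nqce muzps obet eyycg ilvcs
Hunk 2: at line 1 remove [nqce,muzps,obet] add [egwjr] -> 4 lines: kfor egwjr eyycg ilvcs
Hunk 3: at line 2 remove [eyycg] add [qybc] -> 4 lines: kfor egwjr qybc ilvcs
Hunk 4: at line 2 remove [qybc] add [ftv,txiaz] -> 5 lines: kfor egwjr ftv txiaz ilvcs
Final line 3: ftv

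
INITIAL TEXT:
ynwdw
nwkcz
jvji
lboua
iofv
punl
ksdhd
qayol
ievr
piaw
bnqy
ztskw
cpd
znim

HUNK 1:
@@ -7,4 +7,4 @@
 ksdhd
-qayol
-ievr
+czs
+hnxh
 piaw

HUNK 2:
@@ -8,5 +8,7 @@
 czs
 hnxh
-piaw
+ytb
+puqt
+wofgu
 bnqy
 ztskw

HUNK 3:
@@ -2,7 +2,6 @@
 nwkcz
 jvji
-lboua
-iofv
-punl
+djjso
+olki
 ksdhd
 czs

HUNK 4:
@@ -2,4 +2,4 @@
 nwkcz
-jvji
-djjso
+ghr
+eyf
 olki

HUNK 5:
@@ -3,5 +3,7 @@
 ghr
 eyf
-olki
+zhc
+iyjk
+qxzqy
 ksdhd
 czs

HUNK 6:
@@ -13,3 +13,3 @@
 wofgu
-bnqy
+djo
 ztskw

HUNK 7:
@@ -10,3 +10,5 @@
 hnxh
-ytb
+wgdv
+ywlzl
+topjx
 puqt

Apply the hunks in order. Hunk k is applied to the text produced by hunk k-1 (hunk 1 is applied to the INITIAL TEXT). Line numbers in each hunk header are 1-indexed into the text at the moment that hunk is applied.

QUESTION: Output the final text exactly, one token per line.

Answer: ynwdw
nwkcz
ghr
eyf
zhc
iyjk
qxzqy
ksdhd
czs
hnxh
wgdv
ywlzl
topjx
puqt
wofgu
djo
ztskw
cpd
znim

Derivation:
Hunk 1: at line 7 remove [qayol,ievr] add [czs,hnxh] -> 14 lines: ynwdw nwkcz jvji lboua iofv punl ksdhd czs hnxh piaw bnqy ztskw cpd znim
Hunk 2: at line 8 remove [piaw] add [ytb,puqt,wofgu] -> 16 lines: ynwdw nwkcz jvji lboua iofv punl ksdhd czs hnxh ytb puqt wofgu bnqy ztskw cpd znim
Hunk 3: at line 2 remove [lboua,iofv,punl] add [djjso,olki] -> 15 lines: ynwdw nwkcz jvji djjso olki ksdhd czs hnxh ytb puqt wofgu bnqy ztskw cpd znim
Hunk 4: at line 2 remove [jvji,djjso] add [ghr,eyf] -> 15 lines: ynwdw nwkcz ghr eyf olki ksdhd czs hnxh ytb puqt wofgu bnqy ztskw cpd znim
Hunk 5: at line 3 remove [olki] add [zhc,iyjk,qxzqy] -> 17 lines: ynwdw nwkcz ghr eyf zhc iyjk qxzqy ksdhd czs hnxh ytb puqt wofgu bnqy ztskw cpd znim
Hunk 6: at line 13 remove [bnqy] add [djo] -> 17 lines: ynwdw nwkcz ghr eyf zhc iyjk qxzqy ksdhd czs hnxh ytb puqt wofgu djo ztskw cpd znim
Hunk 7: at line 10 remove [ytb] add [wgdv,ywlzl,topjx] -> 19 lines: ynwdw nwkcz ghr eyf zhc iyjk qxzqy ksdhd czs hnxh wgdv ywlzl topjx puqt wofgu djo ztskw cpd znim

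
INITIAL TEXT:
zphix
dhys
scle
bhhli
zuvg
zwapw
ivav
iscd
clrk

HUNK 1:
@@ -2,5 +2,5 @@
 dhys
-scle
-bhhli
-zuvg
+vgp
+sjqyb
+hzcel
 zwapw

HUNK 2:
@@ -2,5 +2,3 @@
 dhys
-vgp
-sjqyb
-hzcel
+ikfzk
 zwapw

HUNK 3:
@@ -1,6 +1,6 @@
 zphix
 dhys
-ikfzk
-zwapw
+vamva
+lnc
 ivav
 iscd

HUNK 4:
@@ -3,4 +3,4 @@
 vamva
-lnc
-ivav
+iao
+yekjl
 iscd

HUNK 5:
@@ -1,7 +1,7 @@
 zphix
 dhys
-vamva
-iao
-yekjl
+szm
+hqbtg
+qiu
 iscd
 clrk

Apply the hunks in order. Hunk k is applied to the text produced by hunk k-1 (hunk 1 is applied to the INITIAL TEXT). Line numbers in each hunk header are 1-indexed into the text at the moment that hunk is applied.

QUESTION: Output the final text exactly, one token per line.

Hunk 1: at line 2 remove [scle,bhhli,zuvg] add [vgp,sjqyb,hzcel] -> 9 lines: zphix dhys vgp sjqyb hzcel zwapw ivav iscd clrk
Hunk 2: at line 2 remove [vgp,sjqyb,hzcel] add [ikfzk] -> 7 lines: zphix dhys ikfzk zwapw ivav iscd clrk
Hunk 3: at line 1 remove [ikfzk,zwapw] add [vamva,lnc] -> 7 lines: zphix dhys vamva lnc ivav iscd clrk
Hunk 4: at line 3 remove [lnc,ivav] add [iao,yekjl] -> 7 lines: zphix dhys vamva iao yekjl iscd clrk
Hunk 5: at line 1 remove [vamva,iao,yekjl] add [szm,hqbtg,qiu] -> 7 lines: zphix dhys szm hqbtg qiu iscd clrk

Answer: zphix
dhys
szm
hqbtg
qiu
iscd
clrk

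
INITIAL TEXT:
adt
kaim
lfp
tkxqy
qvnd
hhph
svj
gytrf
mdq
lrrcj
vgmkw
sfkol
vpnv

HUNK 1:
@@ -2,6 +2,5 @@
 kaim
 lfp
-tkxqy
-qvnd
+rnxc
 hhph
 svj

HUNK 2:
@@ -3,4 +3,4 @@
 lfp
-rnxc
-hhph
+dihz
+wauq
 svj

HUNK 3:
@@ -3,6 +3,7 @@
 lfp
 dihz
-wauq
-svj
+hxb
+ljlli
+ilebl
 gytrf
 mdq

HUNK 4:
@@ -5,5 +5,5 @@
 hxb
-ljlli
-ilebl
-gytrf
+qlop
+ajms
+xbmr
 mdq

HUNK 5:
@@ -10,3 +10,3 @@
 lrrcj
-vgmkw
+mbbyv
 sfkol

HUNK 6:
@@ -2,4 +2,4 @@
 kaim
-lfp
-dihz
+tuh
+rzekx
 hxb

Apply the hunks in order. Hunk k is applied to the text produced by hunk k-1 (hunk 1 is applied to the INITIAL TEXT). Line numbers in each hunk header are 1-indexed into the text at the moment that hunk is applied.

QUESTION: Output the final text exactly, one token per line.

Answer: adt
kaim
tuh
rzekx
hxb
qlop
ajms
xbmr
mdq
lrrcj
mbbyv
sfkol
vpnv

Derivation:
Hunk 1: at line 2 remove [tkxqy,qvnd] add [rnxc] -> 12 lines: adt kaim lfp rnxc hhph svj gytrf mdq lrrcj vgmkw sfkol vpnv
Hunk 2: at line 3 remove [rnxc,hhph] add [dihz,wauq] -> 12 lines: adt kaim lfp dihz wauq svj gytrf mdq lrrcj vgmkw sfkol vpnv
Hunk 3: at line 3 remove [wauq,svj] add [hxb,ljlli,ilebl] -> 13 lines: adt kaim lfp dihz hxb ljlli ilebl gytrf mdq lrrcj vgmkw sfkol vpnv
Hunk 4: at line 5 remove [ljlli,ilebl,gytrf] add [qlop,ajms,xbmr] -> 13 lines: adt kaim lfp dihz hxb qlop ajms xbmr mdq lrrcj vgmkw sfkol vpnv
Hunk 5: at line 10 remove [vgmkw] add [mbbyv] -> 13 lines: adt kaim lfp dihz hxb qlop ajms xbmr mdq lrrcj mbbyv sfkol vpnv
Hunk 6: at line 2 remove [lfp,dihz] add [tuh,rzekx] -> 13 lines: adt kaim tuh rzekx hxb qlop ajms xbmr mdq lrrcj mbbyv sfkol vpnv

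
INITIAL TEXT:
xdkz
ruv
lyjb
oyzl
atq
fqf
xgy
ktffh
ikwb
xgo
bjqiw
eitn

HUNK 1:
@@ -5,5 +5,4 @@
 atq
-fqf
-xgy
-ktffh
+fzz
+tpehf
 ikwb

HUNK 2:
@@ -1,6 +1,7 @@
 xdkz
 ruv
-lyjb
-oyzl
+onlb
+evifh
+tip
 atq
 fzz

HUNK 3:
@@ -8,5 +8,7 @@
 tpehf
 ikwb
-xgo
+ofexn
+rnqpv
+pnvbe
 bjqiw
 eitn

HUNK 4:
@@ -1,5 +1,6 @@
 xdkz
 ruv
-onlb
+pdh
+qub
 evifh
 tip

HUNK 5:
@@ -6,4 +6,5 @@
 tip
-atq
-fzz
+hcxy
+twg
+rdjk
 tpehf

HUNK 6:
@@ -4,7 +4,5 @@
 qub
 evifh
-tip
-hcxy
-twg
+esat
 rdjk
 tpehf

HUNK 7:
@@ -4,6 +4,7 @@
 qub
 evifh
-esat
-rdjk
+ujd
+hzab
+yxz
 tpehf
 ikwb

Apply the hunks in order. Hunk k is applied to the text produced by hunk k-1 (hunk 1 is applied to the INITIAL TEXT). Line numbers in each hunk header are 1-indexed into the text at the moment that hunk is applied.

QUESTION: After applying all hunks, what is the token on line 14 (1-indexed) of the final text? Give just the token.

Answer: bjqiw

Derivation:
Hunk 1: at line 5 remove [fqf,xgy,ktffh] add [fzz,tpehf] -> 11 lines: xdkz ruv lyjb oyzl atq fzz tpehf ikwb xgo bjqiw eitn
Hunk 2: at line 1 remove [lyjb,oyzl] add [onlb,evifh,tip] -> 12 lines: xdkz ruv onlb evifh tip atq fzz tpehf ikwb xgo bjqiw eitn
Hunk 3: at line 8 remove [xgo] add [ofexn,rnqpv,pnvbe] -> 14 lines: xdkz ruv onlb evifh tip atq fzz tpehf ikwb ofexn rnqpv pnvbe bjqiw eitn
Hunk 4: at line 1 remove [onlb] add [pdh,qub] -> 15 lines: xdkz ruv pdh qub evifh tip atq fzz tpehf ikwb ofexn rnqpv pnvbe bjqiw eitn
Hunk 5: at line 6 remove [atq,fzz] add [hcxy,twg,rdjk] -> 16 lines: xdkz ruv pdh qub evifh tip hcxy twg rdjk tpehf ikwb ofexn rnqpv pnvbe bjqiw eitn
Hunk 6: at line 4 remove [tip,hcxy,twg] add [esat] -> 14 lines: xdkz ruv pdh qub evifh esat rdjk tpehf ikwb ofexn rnqpv pnvbe bjqiw eitn
Hunk 7: at line 4 remove [esat,rdjk] add [ujd,hzab,yxz] -> 15 lines: xdkz ruv pdh qub evifh ujd hzab yxz tpehf ikwb ofexn rnqpv pnvbe bjqiw eitn
Final line 14: bjqiw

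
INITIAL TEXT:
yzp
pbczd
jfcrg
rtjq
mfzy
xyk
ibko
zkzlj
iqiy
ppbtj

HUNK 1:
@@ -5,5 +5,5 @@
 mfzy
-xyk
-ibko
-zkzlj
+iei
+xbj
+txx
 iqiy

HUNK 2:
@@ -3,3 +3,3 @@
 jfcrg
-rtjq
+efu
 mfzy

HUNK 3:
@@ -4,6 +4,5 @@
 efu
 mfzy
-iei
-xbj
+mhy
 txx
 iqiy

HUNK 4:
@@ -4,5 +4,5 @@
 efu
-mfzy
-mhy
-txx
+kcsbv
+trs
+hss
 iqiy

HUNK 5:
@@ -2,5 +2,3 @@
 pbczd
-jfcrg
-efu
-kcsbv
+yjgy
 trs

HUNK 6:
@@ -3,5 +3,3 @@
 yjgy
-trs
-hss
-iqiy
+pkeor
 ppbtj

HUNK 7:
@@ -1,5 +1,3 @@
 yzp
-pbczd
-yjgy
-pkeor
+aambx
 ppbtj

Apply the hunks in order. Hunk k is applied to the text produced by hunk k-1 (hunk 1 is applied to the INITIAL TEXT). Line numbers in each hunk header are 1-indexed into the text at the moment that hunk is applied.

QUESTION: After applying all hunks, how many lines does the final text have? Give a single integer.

Answer: 3

Derivation:
Hunk 1: at line 5 remove [xyk,ibko,zkzlj] add [iei,xbj,txx] -> 10 lines: yzp pbczd jfcrg rtjq mfzy iei xbj txx iqiy ppbtj
Hunk 2: at line 3 remove [rtjq] add [efu] -> 10 lines: yzp pbczd jfcrg efu mfzy iei xbj txx iqiy ppbtj
Hunk 3: at line 4 remove [iei,xbj] add [mhy] -> 9 lines: yzp pbczd jfcrg efu mfzy mhy txx iqiy ppbtj
Hunk 4: at line 4 remove [mfzy,mhy,txx] add [kcsbv,trs,hss] -> 9 lines: yzp pbczd jfcrg efu kcsbv trs hss iqiy ppbtj
Hunk 5: at line 2 remove [jfcrg,efu,kcsbv] add [yjgy] -> 7 lines: yzp pbczd yjgy trs hss iqiy ppbtj
Hunk 6: at line 3 remove [trs,hss,iqiy] add [pkeor] -> 5 lines: yzp pbczd yjgy pkeor ppbtj
Hunk 7: at line 1 remove [pbczd,yjgy,pkeor] add [aambx] -> 3 lines: yzp aambx ppbtj
Final line count: 3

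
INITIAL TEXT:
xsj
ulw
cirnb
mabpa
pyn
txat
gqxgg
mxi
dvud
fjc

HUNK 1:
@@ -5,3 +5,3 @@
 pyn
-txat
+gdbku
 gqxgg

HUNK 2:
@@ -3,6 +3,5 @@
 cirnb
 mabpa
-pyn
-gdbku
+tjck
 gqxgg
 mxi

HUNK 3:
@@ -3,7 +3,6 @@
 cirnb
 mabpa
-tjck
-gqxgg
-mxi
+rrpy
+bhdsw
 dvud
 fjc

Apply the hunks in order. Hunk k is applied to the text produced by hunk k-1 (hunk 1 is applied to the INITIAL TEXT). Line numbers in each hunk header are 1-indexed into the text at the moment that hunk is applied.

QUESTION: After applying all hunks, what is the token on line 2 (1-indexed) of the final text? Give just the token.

Hunk 1: at line 5 remove [txat] add [gdbku] -> 10 lines: xsj ulw cirnb mabpa pyn gdbku gqxgg mxi dvud fjc
Hunk 2: at line 3 remove [pyn,gdbku] add [tjck] -> 9 lines: xsj ulw cirnb mabpa tjck gqxgg mxi dvud fjc
Hunk 3: at line 3 remove [tjck,gqxgg,mxi] add [rrpy,bhdsw] -> 8 lines: xsj ulw cirnb mabpa rrpy bhdsw dvud fjc
Final line 2: ulw

Answer: ulw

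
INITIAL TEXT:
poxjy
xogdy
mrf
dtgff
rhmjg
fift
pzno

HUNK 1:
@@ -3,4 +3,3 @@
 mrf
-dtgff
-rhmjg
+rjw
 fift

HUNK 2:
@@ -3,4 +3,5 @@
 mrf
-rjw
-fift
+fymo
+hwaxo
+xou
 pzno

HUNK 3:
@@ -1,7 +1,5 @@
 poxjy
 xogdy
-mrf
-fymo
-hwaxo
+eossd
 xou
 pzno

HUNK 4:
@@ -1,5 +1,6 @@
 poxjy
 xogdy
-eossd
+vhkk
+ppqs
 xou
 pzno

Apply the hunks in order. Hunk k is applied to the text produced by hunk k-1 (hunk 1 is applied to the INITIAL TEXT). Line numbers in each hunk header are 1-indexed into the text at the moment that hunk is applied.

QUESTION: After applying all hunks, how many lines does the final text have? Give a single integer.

Hunk 1: at line 3 remove [dtgff,rhmjg] add [rjw] -> 6 lines: poxjy xogdy mrf rjw fift pzno
Hunk 2: at line 3 remove [rjw,fift] add [fymo,hwaxo,xou] -> 7 lines: poxjy xogdy mrf fymo hwaxo xou pzno
Hunk 3: at line 1 remove [mrf,fymo,hwaxo] add [eossd] -> 5 lines: poxjy xogdy eossd xou pzno
Hunk 4: at line 1 remove [eossd] add [vhkk,ppqs] -> 6 lines: poxjy xogdy vhkk ppqs xou pzno
Final line count: 6

Answer: 6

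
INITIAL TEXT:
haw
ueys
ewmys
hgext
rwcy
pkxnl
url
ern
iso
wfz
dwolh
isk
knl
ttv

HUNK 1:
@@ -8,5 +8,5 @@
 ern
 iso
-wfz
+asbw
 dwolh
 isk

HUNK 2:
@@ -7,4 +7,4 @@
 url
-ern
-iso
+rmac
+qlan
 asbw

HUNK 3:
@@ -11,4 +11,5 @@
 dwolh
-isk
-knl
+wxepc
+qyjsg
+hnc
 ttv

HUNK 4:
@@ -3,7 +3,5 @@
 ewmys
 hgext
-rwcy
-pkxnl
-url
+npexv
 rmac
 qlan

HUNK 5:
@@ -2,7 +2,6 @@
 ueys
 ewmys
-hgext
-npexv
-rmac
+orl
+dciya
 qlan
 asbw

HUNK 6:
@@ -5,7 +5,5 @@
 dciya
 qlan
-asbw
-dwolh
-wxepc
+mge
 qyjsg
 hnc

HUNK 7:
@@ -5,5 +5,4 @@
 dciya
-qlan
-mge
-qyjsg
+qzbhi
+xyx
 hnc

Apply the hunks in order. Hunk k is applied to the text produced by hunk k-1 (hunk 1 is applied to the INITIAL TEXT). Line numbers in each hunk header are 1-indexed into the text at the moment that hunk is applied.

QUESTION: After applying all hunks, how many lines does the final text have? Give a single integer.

Hunk 1: at line 8 remove [wfz] add [asbw] -> 14 lines: haw ueys ewmys hgext rwcy pkxnl url ern iso asbw dwolh isk knl ttv
Hunk 2: at line 7 remove [ern,iso] add [rmac,qlan] -> 14 lines: haw ueys ewmys hgext rwcy pkxnl url rmac qlan asbw dwolh isk knl ttv
Hunk 3: at line 11 remove [isk,knl] add [wxepc,qyjsg,hnc] -> 15 lines: haw ueys ewmys hgext rwcy pkxnl url rmac qlan asbw dwolh wxepc qyjsg hnc ttv
Hunk 4: at line 3 remove [rwcy,pkxnl,url] add [npexv] -> 13 lines: haw ueys ewmys hgext npexv rmac qlan asbw dwolh wxepc qyjsg hnc ttv
Hunk 5: at line 2 remove [hgext,npexv,rmac] add [orl,dciya] -> 12 lines: haw ueys ewmys orl dciya qlan asbw dwolh wxepc qyjsg hnc ttv
Hunk 6: at line 5 remove [asbw,dwolh,wxepc] add [mge] -> 10 lines: haw ueys ewmys orl dciya qlan mge qyjsg hnc ttv
Hunk 7: at line 5 remove [qlan,mge,qyjsg] add [qzbhi,xyx] -> 9 lines: haw ueys ewmys orl dciya qzbhi xyx hnc ttv
Final line count: 9

Answer: 9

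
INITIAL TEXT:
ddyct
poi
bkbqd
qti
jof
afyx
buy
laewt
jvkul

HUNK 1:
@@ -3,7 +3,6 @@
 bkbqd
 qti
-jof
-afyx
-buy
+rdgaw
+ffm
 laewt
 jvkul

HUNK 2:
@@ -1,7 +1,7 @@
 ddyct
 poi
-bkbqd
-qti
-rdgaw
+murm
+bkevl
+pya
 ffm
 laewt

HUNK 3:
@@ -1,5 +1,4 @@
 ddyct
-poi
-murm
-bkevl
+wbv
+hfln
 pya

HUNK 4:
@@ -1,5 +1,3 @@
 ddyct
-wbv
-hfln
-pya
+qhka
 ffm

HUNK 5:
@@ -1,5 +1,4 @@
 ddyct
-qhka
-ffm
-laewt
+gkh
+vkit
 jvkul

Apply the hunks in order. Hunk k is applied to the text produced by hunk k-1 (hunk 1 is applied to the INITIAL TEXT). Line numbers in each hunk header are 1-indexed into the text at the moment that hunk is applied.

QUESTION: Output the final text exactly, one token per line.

Answer: ddyct
gkh
vkit
jvkul

Derivation:
Hunk 1: at line 3 remove [jof,afyx,buy] add [rdgaw,ffm] -> 8 lines: ddyct poi bkbqd qti rdgaw ffm laewt jvkul
Hunk 2: at line 1 remove [bkbqd,qti,rdgaw] add [murm,bkevl,pya] -> 8 lines: ddyct poi murm bkevl pya ffm laewt jvkul
Hunk 3: at line 1 remove [poi,murm,bkevl] add [wbv,hfln] -> 7 lines: ddyct wbv hfln pya ffm laewt jvkul
Hunk 4: at line 1 remove [wbv,hfln,pya] add [qhka] -> 5 lines: ddyct qhka ffm laewt jvkul
Hunk 5: at line 1 remove [qhka,ffm,laewt] add [gkh,vkit] -> 4 lines: ddyct gkh vkit jvkul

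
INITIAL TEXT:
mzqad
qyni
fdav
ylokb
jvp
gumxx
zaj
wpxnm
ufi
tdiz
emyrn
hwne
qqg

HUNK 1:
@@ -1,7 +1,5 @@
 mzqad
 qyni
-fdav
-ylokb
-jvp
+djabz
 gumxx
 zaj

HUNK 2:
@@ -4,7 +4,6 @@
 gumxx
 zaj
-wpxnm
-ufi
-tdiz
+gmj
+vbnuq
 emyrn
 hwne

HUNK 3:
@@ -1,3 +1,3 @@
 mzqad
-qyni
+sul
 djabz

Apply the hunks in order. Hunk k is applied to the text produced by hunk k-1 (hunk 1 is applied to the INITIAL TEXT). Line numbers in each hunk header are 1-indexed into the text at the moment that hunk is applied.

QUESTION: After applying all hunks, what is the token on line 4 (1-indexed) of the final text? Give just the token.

Hunk 1: at line 1 remove [fdav,ylokb,jvp] add [djabz] -> 11 lines: mzqad qyni djabz gumxx zaj wpxnm ufi tdiz emyrn hwne qqg
Hunk 2: at line 4 remove [wpxnm,ufi,tdiz] add [gmj,vbnuq] -> 10 lines: mzqad qyni djabz gumxx zaj gmj vbnuq emyrn hwne qqg
Hunk 3: at line 1 remove [qyni] add [sul] -> 10 lines: mzqad sul djabz gumxx zaj gmj vbnuq emyrn hwne qqg
Final line 4: gumxx

Answer: gumxx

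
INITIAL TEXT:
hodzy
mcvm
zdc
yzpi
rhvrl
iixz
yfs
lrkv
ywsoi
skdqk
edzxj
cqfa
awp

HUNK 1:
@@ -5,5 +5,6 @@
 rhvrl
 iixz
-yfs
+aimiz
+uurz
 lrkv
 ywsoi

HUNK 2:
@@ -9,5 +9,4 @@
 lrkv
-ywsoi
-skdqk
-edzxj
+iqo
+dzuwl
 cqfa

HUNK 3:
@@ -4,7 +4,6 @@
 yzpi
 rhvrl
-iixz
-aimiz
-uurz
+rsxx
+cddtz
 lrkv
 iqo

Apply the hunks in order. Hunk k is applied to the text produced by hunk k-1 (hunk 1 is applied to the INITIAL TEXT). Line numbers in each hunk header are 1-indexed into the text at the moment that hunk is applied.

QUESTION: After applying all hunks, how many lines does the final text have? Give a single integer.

Answer: 12

Derivation:
Hunk 1: at line 5 remove [yfs] add [aimiz,uurz] -> 14 lines: hodzy mcvm zdc yzpi rhvrl iixz aimiz uurz lrkv ywsoi skdqk edzxj cqfa awp
Hunk 2: at line 9 remove [ywsoi,skdqk,edzxj] add [iqo,dzuwl] -> 13 lines: hodzy mcvm zdc yzpi rhvrl iixz aimiz uurz lrkv iqo dzuwl cqfa awp
Hunk 3: at line 4 remove [iixz,aimiz,uurz] add [rsxx,cddtz] -> 12 lines: hodzy mcvm zdc yzpi rhvrl rsxx cddtz lrkv iqo dzuwl cqfa awp
Final line count: 12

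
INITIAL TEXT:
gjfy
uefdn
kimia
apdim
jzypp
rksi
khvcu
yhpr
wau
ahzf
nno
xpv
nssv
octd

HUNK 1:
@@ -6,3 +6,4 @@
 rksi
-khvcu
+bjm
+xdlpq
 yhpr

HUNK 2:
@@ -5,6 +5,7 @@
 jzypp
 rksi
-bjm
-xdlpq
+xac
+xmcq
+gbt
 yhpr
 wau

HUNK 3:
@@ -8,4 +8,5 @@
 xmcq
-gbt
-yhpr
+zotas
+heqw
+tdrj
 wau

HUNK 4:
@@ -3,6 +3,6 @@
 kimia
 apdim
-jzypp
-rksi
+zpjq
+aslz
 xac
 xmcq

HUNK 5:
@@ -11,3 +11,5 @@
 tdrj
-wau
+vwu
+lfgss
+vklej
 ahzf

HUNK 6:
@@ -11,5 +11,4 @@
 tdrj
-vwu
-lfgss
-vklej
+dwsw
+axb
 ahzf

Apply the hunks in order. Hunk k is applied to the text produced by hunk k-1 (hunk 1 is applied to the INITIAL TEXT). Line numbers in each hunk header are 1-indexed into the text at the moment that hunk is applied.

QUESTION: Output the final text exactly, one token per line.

Hunk 1: at line 6 remove [khvcu] add [bjm,xdlpq] -> 15 lines: gjfy uefdn kimia apdim jzypp rksi bjm xdlpq yhpr wau ahzf nno xpv nssv octd
Hunk 2: at line 5 remove [bjm,xdlpq] add [xac,xmcq,gbt] -> 16 lines: gjfy uefdn kimia apdim jzypp rksi xac xmcq gbt yhpr wau ahzf nno xpv nssv octd
Hunk 3: at line 8 remove [gbt,yhpr] add [zotas,heqw,tdrj] -> 17 lines: gjfy uefdn kimia apdim jzypp rksi xac xmcq zotas heqw tdrj wau ahzf nno xpv nssv octd
Hunk 4: at line 3 remove [jzypp,rksi] add [zpjq,aslz] -> 17 lines: gjfy uefdn kimia apdim zpjq aslz xac xmcq zotas heqw tdrj wau ahzf nno xpv nssv octd
Hunk 5: at line 11 remove [wau] add [vwu,lfgss,vklej] -> 19 lines: gjfy uefdn kimia apdim zpjq aslz xac xmcq zotas heqw tdrj vwu lfgss vklej ahzf nno xpv nssv octd
Hunk 6: at line 11 remove [vwu,lfgss,vklej] add [dwsw,axb] -> 18 lines: gjfy uefdn kimia apdim zpjq aslz xac xmcq zotas heqw tdrj dwsw axb ahzf nno xpv nssv octd

Answer: gjfy
uefdn
kimia
apdim
zpjq
aslz
xac
xmcq
zotas
heqw
tdrj
dwsw
axb
ahzf
nno
xpv
nssv
octd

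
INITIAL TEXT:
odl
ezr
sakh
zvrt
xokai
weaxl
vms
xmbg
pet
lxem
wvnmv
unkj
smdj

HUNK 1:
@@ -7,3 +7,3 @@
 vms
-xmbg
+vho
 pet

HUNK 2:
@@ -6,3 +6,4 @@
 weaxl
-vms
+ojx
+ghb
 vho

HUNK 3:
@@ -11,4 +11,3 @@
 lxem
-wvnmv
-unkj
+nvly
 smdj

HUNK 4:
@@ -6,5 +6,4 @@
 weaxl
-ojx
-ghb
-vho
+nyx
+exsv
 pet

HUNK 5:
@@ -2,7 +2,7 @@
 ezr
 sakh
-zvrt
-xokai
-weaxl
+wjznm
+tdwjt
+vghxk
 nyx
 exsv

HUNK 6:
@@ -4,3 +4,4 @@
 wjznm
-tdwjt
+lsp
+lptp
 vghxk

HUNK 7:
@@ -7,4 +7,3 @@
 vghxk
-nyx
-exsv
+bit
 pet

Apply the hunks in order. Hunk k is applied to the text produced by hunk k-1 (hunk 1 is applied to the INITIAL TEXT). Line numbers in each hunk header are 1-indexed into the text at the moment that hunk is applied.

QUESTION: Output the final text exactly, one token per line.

Hunk 1: at line 7 remove [xmbg] add [vho] -> 13 lines: odl ezr sakh zvrt xokai weaxl vms vho pet lxem wvnmv unkj smdj
Hunk 2: at line 6 remove [vms] add [ojx,ghb] -> 14 lines: odl ezr sakh zvrt xokai weaxl ojx ghb vho pet lxem wvnmv unkj smdj
Hunk 3: at line 11 remove [wvnmv,unkj] add [nvly] -> 13 lines: odl ezr sakh zvrt xokai weaxl ojx ghb vho pet lxem nvly smdj
Hunk 4: at line 6 remove [ojx,ghb,vho] add [nyx,exsv] -> 12 lines: odl ezr sakh zvrt xokai weaxl nyx exsv pet lxem nvly smdj
Hunk 5: at line 2 remove [zvrt,xokai,weaxl] add [wjznm,tdwjt,vghxk] -> 12 lines: odl ezr sakh wjznm tdwjt vghxk nyx exsv pet lxem nvly smdj
Hunk 6: at line 4 remove [tdwjt] add [lsp,lptp] -> 13 lines: odl ezr sakh wjznm lsp lptp vghxk nyx exsv pet lxem nvly smdj
Hunk 7: at line 7 remove [nyx,exsv] add [bit] -> 12 lines: odl ezr sakh wjznm lsp lptp vghxk bit pet lxem nvly smdj

Answer: odl
ezr
sakh
wjznm
lsp
lptp
vghxk
bit
pet
lxem
nvly
smdj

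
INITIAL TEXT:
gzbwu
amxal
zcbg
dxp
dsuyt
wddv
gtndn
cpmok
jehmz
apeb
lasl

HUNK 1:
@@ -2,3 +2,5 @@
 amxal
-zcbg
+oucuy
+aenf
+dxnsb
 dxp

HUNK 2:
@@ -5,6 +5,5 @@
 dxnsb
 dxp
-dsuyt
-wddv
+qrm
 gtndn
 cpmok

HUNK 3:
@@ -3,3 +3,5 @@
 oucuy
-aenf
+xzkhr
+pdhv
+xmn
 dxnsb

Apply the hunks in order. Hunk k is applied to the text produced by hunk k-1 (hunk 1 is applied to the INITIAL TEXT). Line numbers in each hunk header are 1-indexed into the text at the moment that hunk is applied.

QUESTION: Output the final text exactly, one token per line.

Answer: gzbwu
amxal
oucuy
xzkhr
pdhv
xmn
dxnsb
dxp
qrm
gtndn
cpmok
jehmz
apeb
lasl

Derivation:
Hunk 1: at line 2 remove [zcbg] add [oucuy,aenf,dxnsb] -> 13 lines: gzbwu amxal oucuy aenf dxnsb dxp dsuyt wddv gtndn cpmok jehmz apeb lasl
Hunk 2: at line 5 remove [dsuyt,wddv] add [qrm] -> 12 lines: gzbwu amxal oucuy aenf dxnsb dxp qrm gtndn cpmok jehmz apeb lasl
Hunk 3: at line 3 remove [aenf] add [xzkhr,pdhv,xmn] -> 14 lines: gzbwu amxal oucuy xzkhr pdhv xmn dxnsb dxp qrm gtndn cpmok jehmz apeb lasl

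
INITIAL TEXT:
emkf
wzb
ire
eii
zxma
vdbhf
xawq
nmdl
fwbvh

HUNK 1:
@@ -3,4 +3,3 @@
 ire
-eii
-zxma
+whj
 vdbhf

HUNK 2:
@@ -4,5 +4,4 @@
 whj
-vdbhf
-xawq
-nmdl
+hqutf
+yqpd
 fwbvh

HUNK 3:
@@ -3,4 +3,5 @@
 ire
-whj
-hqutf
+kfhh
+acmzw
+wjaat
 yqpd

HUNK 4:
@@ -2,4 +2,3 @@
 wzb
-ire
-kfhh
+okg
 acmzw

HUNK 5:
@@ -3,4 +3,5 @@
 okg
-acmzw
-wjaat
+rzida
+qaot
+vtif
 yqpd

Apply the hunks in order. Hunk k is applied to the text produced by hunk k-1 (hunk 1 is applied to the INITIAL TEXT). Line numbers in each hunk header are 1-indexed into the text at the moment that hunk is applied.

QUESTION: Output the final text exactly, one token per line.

Hunk 1: at line 3 remove [eii,zxma] add [whj] -> 8 lines: emkf wzb ire whj vdbhf xawq nmdl fwbvh
Hunk 2: at line 4 remove [vdbhf,xawq,nmdl] add [hqutf,yqpd] -> 7 lines: emkf wzb ire whj hqutf yqpd fwbvh
Hunk 3: at line 3 remove [whj,hqutf] add [kfhh,acmzw,wjaat] -> 8 lines: emkf wzb ire kfhh acmzw wjaat yqpd fwbvh
Hunk 4: at line 2 remove [ire,kfhh] add [okg] -> 7 lines: emkf wzb okg acmzw wjaat yqpd fwbvh
Hunk 5: at line 3 remove [acmzw,wjaat] add [rzida,qaot,vtif] -> 8 lines: emkf wzb okg rzida qaot vtif yqpd fwbvh

Answer: emkf
wzb
okg
rzida
qaot
vtif
yqpd
fwbvh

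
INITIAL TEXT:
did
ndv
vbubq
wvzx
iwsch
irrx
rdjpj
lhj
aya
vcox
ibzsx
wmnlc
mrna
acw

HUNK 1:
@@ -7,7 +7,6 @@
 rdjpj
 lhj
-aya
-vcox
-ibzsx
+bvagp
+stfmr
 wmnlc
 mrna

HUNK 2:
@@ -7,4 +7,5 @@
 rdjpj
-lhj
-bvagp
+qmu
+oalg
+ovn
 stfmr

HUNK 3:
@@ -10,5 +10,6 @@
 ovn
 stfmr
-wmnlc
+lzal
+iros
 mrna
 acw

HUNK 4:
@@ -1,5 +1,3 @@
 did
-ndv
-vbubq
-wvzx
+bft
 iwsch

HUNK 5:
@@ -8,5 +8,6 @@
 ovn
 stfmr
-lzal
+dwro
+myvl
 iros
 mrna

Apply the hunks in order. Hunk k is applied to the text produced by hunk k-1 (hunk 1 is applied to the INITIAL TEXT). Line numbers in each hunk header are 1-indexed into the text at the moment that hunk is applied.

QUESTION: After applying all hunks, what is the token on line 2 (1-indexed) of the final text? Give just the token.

Hunk 1: at line 7 remove [aya,vcox,ibzsx] add [bvagp,stfmr] -> 13 lines: did ndv vbubq wvzx iwsch irrx rdjpj lhj bvagp stfmr wmnlc mrna acw
Hunk 2: at line 7 remove [lhj,bvagp] add [qmu,oalg,ovn] -> 14 lines: did ndv vbubq wvzx iwsch irrx rdjpj qmu oalg ovn stfmr wmnlc mrna acw
Hunk 3: at line 10 remove [wmnlc] add [lzal,iros] -> 15 lines: did ndv vbubq wvzx iwsch irrx rdjpj qmu oalg ovn stfmr lzal iros mrna acw
Hunk 4: at line 1 remove [ndv,vbubq,wvzx] add [bft] -> 13 lines: did bft iwsch irrx rdjpj qmu oalg ovn stfmr lzal iros mrna acw
Hunk 5: at line 8 remove [lzal] add [dwro,myvl] -> 14 lines: did bft iwsch irrx rdjpj qmu oalg ovn stfmr dwro myvl iros mrna acw
Final line 2: bft

Answer: bft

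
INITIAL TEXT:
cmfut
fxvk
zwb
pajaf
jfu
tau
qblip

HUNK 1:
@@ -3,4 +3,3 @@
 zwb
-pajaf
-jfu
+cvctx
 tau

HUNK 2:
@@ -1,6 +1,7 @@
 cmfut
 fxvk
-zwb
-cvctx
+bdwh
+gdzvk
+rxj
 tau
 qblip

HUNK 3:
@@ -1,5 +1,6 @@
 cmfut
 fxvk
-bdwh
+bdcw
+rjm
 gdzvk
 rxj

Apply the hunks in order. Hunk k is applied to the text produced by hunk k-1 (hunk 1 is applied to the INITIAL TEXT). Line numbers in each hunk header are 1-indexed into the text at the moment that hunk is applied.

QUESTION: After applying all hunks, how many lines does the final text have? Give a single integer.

Hunk 1: at line 3 remove [pajaf,jfu] add [cvctx] -> 6 lines: cmfut fxvk zwb cvctx tau qblip
Hunk 2: at line 1 remove [zwb,cvctx] add [bdwh,gdzvk,rxj] -> 7 lines: cmfut fxvk bdwh gdzvk rxj tau qblip
Hunk 3: at line 1 remove [bdwh] add [bdcw,rjm] -> 8 lines: cmfut fxvk bdcw rjm gdzvk rxj tau qblip
Final line count: 8

Answer: 8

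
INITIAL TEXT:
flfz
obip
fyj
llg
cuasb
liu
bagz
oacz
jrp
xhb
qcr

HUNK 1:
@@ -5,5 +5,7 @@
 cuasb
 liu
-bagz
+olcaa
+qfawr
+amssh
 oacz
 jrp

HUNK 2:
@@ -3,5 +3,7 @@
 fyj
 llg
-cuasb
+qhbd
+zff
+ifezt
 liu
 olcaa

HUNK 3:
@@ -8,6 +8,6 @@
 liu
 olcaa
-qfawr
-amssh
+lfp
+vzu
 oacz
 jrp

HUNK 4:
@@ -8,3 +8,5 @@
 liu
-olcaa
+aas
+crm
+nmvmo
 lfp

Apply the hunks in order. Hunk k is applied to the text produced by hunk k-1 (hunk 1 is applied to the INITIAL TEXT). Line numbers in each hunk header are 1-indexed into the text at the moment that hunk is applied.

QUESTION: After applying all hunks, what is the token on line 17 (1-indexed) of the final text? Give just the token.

Answer: qcr

Derivation:
Hunk 1: at line 5 remove [bagz] add [olcaa,qfawr,amssh] -> 13 lines: flfz obip fyj llg cuasb liu olcaa qfawr amssh oacz jrp xhb qcr
Hunk 2: at line 3 remove [cuasb] add [qhbd,zff,ifezt] -> 15 lines: flfz obip fyj llg qhbd zff ifezt liu olcaa qfawr amssh oacz jrp xhb qcr
Hunk 3: at line 8 remove [qfawr,amssh] add [lfp,vzu] -> 15 lines: flfz obip fyj llg qhbd zff ifezt liu olcaa lfp vzu oacz jrp xhb qcr
Hunk 4: at line 8 remove [olcaa] add [aas,crm,nmvmo] -> 17 lines: flfz obip fyj llg qhbd zff ifezt liu aas crm nmvmo lfp vzu oacz jrp xhb qcr
Final line 17: qcr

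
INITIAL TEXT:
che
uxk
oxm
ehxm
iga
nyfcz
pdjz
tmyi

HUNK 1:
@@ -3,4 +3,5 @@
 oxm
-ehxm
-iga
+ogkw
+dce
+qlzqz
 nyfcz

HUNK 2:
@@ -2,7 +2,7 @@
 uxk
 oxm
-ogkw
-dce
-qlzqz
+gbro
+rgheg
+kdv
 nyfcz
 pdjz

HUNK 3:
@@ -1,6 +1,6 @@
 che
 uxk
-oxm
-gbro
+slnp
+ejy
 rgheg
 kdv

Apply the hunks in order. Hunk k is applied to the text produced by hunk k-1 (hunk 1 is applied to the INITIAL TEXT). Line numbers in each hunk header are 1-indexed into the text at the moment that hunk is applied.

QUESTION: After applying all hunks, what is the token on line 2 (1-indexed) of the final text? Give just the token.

Answer: uxk

Derivation:
Hunk 1: at line 3 remove [ehxm,iga] add [ogkw,dce,qlzqz] -> 9 lines: che uxk oxm ogkw dce qlzqz nyfcz pdjz tmyi
Hunk 2: at line 2 remove [ogkw,dce,qlzqz] add [gbro,rgheg,kdv] -> 9 lines: che uxk oxm gbro rgheg kdv nyfcz pdjz tmyi
Hunk 3: at line 1 remove [oxm,gbro] add [slnp,ejy] -> 9 lines: che uxk slnp ejy rgheg kdv nyfcz pdjz tmyi
Final line 2: uxk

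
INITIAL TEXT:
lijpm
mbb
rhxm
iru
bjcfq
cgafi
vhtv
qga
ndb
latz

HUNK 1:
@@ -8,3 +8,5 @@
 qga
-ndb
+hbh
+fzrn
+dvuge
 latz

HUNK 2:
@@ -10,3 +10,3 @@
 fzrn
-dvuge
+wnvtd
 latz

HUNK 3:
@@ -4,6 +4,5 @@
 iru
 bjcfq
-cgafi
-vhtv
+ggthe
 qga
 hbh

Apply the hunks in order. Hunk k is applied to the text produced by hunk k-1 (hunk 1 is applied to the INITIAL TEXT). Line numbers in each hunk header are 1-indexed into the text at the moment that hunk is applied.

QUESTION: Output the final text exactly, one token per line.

Hunk 1: at line 8 remove [ndb] add [hbh,fzrn,dvuge] -> 12 lines: lijpm mbb rhxm iru bjcfq cgafi vhtv qga hbh fzrn dvuge latz
Hunk 2: at line 10 remove [dvuge] add [wnvtd] -> 12 lines: lijpm mbb rhxm iru bjcfq cgafi vhtv qga hbh fzrn wnvtd latz
Hunk 3: at line 4 remove [cgafi,vhtv] add [ggthe] -> 11 lines: lijpm mbb rhxm iru bjcfq ggthe qga hbh fzrn wnvtd latz

Answer: lijpm
mbb
rhxm
iru
bjcfq
ggthe
qga
hbh
fzrn
wnvtd
latz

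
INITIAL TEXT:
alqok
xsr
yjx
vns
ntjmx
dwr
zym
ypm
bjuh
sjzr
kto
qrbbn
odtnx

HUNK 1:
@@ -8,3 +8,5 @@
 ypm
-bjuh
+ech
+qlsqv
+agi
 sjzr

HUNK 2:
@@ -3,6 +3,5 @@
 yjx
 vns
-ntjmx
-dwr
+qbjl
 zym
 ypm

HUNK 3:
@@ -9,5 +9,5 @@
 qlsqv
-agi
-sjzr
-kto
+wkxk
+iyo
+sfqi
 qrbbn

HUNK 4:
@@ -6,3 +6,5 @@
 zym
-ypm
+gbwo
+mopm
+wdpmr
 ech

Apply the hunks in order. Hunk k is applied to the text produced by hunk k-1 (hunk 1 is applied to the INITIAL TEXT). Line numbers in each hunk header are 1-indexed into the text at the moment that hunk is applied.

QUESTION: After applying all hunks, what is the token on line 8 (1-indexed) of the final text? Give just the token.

Answer: mopm

Derivation:
Hunk 1: at line 8 remove [bjuh] add [ech,qlsqv,agi] -> 15 lines: alqok xsr yjx vns ntjmx dwr zym ypm ech qlsqv agi sjzr kto qrbbn odtnx
Hunk 2: at line 3 remove [ntjmx,dwr] add [qbjl] -> 14 lines: alqok xsr yjx vns qbjl zym ypm ech qlsqv agi sjzr kto qrbbn odtnx
Hunk 3: at line 9 remove [agi,sjzr,kto] add [wkxk,iyo,sfqi] -> 14 lines: alqok xsr yjx vns qbjl zym ypm ech qlsqv wkxk iyo sfqi qrbbn odtnx
Hunk 4: at line 6 remove [ypm] add [gbwo,mopm,wdpmr] -> 16 lines: alqok xsr yjx vns qbjl zym gbwo mopm wdpmr ech qlsqv wkxk iyo sfqi qrbbn odtnx
Final line 8: mopm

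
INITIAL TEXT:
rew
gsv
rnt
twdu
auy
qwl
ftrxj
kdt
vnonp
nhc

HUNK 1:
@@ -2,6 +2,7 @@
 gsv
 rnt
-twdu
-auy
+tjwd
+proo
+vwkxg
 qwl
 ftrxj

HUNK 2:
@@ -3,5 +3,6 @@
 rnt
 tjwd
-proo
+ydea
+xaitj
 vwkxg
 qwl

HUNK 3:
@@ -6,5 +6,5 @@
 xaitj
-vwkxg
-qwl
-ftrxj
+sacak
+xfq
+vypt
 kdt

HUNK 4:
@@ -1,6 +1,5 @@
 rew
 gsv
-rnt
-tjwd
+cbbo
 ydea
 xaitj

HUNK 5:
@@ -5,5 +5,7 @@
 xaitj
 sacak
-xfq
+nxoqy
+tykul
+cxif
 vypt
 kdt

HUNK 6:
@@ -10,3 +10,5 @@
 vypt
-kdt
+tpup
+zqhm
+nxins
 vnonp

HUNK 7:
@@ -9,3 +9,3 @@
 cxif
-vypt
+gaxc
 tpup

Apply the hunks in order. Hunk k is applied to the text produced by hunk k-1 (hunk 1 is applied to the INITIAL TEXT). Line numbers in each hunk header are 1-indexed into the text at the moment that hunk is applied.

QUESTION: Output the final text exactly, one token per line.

Hunk 1: at line 2 remove [twdu,auy] add [tjwd,proo,vwkxg] -> 11 lines: rew gsv rnt tjwd proo vwkxg qwl ftrxj kdt vnonp nhc
Hunk 2: at line 3 remove [proo] add [ydea,xaitj] -> 12 lines: rew gsv rnt tjwd ydea xaitj vwkxg qwl ftrxj kdt vnonp nhc
Hunk 3: at line 6 remove [vwkxg,qwl,ftrxj] add [sacak,xfq,vypt] -> 12 lines: rew gsv rnt tjwd ydea xaitj sacak xfq vypt kdt vnonp nhc
Hunk 4: at line 1 remove [rnt,tjwd] add [cbbo] -> 11 lines: rew gsv cbbo ydea xaitj sacak xfq vypt kdt vnonp nhc
Hunk 5: at line 5 remove [xfq] add [nxoqy,tykul,cxif] -> 13 lines: rew gsv cbbo ydea xaitj sacak nxoqy tykul cxif vypt kdt vnonp nhc
Hunk 6: at line 10 remove [kdt] add [tpup,zqhm,nxins] -> 15 lines: rew gsv cbbo ydea xaitj sacak nxoqy tykul cxif vypt tpup zqhm nxins vnonp nhc
Hunk 7: at line 9 remove [vypt] add [gaxc] -> 15 lines: rew gsv cbbo ydea xaitj sacak nxoqy tykul cxif gaxc tpup zqhm nxins vnonp nhc

Answer: rew
gsv
cbbo
ydea
xaitj
sacak
nxoqy
tykul
cxif
gaxc
tpup
zqhm
nxins
vnonp
nhc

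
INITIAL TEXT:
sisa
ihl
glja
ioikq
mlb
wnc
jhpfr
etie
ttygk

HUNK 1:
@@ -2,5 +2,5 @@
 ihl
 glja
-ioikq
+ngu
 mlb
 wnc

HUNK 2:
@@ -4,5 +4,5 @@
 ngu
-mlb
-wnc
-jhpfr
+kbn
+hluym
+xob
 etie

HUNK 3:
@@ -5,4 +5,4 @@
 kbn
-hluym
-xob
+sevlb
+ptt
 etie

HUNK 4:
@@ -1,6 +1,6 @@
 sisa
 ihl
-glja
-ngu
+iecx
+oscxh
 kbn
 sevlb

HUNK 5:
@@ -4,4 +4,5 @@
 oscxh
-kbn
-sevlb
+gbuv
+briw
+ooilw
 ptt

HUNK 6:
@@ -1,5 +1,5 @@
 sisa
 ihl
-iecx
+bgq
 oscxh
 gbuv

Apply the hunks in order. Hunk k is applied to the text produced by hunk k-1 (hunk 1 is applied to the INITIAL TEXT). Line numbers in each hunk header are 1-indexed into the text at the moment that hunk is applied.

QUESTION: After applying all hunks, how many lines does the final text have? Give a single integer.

Answer: 10

Derivation:
Hunk 1: at line 2 remove [ioikq] add [ngu] -> 9 lines: sisa ihl glja ngu mlb wnc jhpfr etie ttygk
Hunk 2: at line 4 remove [mlb,wnc,jhpfr] add [kbn,hluym,xob] -> 9 lines: sisa ihl glja ngu kbn hluym xob etie ttygk
Hunk 3: at line 5 remove [hluym,xob] add [sevlb,ptt] -> 9 lines: sisa ihl glja ngu kbn sevlb ptt etie ttygk
Hunk 4: at line 1 remove [glja,ngu] add [iecx,oscxh] -> 9 lines: sisa ihl iecx oscxh kbn sevlb ptt etie ttygk
Hunk 5: at line 4 remove [kbn,sevlb] add [gbuv,briw,ooilw] -> 10 lines: sisa ihl iecx oscxh gbuv briw ooilw ptt etie ttygk
Hunk 6: at line 1 remove [iecx] add [bgq] -> 10 lines: sisa ihl bgq oscxh gbuv briw ooilw ptt etie ttygk
Final line count: 10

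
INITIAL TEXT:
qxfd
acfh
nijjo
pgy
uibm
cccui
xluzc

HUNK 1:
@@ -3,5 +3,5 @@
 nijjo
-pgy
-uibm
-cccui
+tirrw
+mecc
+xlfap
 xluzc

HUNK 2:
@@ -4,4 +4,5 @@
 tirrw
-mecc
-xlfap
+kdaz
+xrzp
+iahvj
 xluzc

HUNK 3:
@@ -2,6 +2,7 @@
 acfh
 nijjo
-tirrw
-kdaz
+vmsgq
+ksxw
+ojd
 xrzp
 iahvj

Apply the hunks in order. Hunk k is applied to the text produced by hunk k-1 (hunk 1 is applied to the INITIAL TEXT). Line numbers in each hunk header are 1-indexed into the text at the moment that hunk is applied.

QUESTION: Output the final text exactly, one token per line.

Answer: qxfd
acfh
nijjo
vmsgq
ksxw
ojd
xrzp
iahvj
xluzc

Derivation:
Hunk 1: at line 3 remove [pgy,uibm,cccui] add [tirrw,mecc,xlfap] -> 7 lines: qxfd acfh nijjo tirrw mecc xlfap xluzc
Hunk 2: at line 4 remove [mecc,xlfap] add [kdaz,xrzp,iahvj] -> 8 lines: qxfd acfh nijjo tirrw kdaz xrzp iahvj xluzc
Hunk 3: at line 2 remove [tirrw,kdaz] add [vmsgq,ksxw,ojd] -> 9 lines: qxfd acfh nijjo vmsgq ksxw ojd xrzp iahvj xluzc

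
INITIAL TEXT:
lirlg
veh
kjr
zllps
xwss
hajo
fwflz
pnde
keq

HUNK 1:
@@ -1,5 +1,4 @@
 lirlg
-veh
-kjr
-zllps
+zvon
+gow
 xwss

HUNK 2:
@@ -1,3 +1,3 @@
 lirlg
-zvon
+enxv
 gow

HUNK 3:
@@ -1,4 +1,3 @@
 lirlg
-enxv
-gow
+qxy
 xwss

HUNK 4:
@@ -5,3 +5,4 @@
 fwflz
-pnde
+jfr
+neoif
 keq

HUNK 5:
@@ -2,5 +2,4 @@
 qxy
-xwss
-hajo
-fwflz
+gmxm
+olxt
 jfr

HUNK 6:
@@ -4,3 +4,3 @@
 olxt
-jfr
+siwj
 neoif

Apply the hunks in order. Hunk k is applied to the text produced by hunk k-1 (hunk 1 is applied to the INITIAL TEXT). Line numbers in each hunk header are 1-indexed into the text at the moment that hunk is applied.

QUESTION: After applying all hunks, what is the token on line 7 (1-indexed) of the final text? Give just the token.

Hunk 1: at line 1 remove [veh,kjr,zllps] add [zvon,gow] -> 8 lines: lirlg zvon gow xwss hajo fwflz pnde keq
Hunk 2: at line 1 remove [zvon] add [enxv] -> 8 lines: lirlg enxv gow xwss hajo fwflz pnde keq
Hunk 3: at line 1 remove [enxv,gow] add [qxy] -> 7 lines: lirlg qxy xwss hajo fwflz pnde keq
Hunk 4: at line 5 remove [pnde] add [jfr,neoif] -> 8 lines: lirlg qxy xwss hajo fwflz jfr neoif keq
Hunk 5: at line 2 remove [xwss,hajo,fwflz] add [gmxm,olxt] -> 7 lines: lirlg qxy gmxm olxt jfr neoif keq
Hunk 6: at line 4 remove [jfr] add [siwj] -> 7 lines: lirlg qxy gmxm olxt siwj neoif keq
Final line 7: keq

Answer: keq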